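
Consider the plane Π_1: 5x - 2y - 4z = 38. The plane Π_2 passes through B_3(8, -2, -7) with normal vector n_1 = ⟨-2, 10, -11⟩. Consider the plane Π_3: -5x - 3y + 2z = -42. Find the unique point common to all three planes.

Π_2: n_1·r = n_1·B_3 gives -2x + 10y - 11z = 41.
Solving the 3×3 linear system 5x - 2y - 4z = 38, -2x + 10y - 11z = 41, -5x - 3y + 2z = -42 (e.g. by elimination or Cramer's rule, determinant = -407) gives (6, 2, -3).

(6, 2, -3)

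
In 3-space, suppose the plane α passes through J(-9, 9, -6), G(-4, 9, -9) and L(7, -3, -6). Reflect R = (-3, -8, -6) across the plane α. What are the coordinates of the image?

JG = (5, 0, -3), JL = (16, -12, 0); a normal to α is JG × JL = (-36, -48, -60).
Using J: α has equation -36x - 48y - 60z = 252.
λ = (n·R − d)/|n|² = (852 − 252)/7200 = 1/12.
Reflection = R − 2λn = (-3, -8, -6) − (1/6)·(-36, -48, -60) = (3, 0, 4).

(3, 0, 4)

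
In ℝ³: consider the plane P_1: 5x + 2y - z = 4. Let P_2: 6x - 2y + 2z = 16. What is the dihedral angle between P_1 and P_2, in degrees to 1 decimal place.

cos θ = |n₁·n₂| / (|n₁||n₂|) = |24| / (√30 · √44).
θ = arccos(0.66058) ≈ 48.7°.

48.7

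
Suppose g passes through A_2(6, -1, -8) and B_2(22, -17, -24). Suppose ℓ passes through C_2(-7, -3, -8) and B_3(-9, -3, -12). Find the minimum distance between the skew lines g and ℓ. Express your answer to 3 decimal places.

8.552

A direction vector for g is B_2 − A_2 = (16, -16, -16).
A direction vector for ℓ is B_3 − C_2 = (-2, 0, -4).
Common perpendicular direction n = (16, -16, -16) × (-2, 0, -4) = (64, 96, -32).
With w = (-7, -3, -8) − (6, -1, -8) = (-13, -2, 0), w · n = -1024.
Distance = |w · n| / |n| = |-1024| / √14336 ≈ 8.552.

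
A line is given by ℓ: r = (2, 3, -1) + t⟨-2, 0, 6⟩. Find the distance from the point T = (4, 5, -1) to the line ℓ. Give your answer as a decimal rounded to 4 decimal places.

Taking (2, 3, -1) on ℓ with direction v = (-2, 0, 6): w = T − (2, 3, -1) = (2, 2, 0), and w × v = (12, -12, 4).
Distance = |w × v| / |v| = √304 / √40 ≈ 2.7568.

2.7568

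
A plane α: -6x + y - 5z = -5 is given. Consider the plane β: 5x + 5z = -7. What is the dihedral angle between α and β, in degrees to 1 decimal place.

8.9

cos θ = |n₁·n₂| / (|n₁||n₂|) = |-55| / (√62 · √50).
θ = arccos(0.98783) ≈ 8.9°.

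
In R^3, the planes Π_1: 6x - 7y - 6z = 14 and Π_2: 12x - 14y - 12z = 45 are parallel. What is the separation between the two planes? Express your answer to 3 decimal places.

Rescale Π_2 by 1/2: 6x - 7y - 6z = 45/2. Then distance = |14 − (45/2)| / √121 ≈ 0.773.

0.773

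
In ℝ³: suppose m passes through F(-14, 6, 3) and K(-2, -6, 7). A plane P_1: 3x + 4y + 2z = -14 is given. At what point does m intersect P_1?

(-8, 0, 5)

A direction vector for m is K − F = (12, -12, 4).
Substitute r = (-14, 6, 3) + t(12, -12, 4) into the plane: -12 + (-4)t = -14, so t = 1/2.
Intersection: (-14, 6, 3) + (1/2)·(12, -12, 4) = (-8, 0, 5).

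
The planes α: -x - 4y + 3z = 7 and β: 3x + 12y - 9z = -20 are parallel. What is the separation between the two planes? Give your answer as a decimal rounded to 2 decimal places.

Rescale β by 1/(-3): -x - 4y + 3z = 20/3. Then distance = |7 − (20/3)| / √26 ≈ 0.07.

0.07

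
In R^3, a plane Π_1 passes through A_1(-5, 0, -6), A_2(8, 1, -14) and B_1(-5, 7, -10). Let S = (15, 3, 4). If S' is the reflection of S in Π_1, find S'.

A_1A_2 = (13, 1, -8), A_1B_1 = (0, 7, -4); a normal to Π_1 is A_1A_2 × A_1B_1 = (52, 52, 91).
Using A_1: Π_1 has equation 52x + 52y + 91z = -806.
λ = (n·S − d)/|n|² = (1300 − (-806))/13689 = 2/13.
Reflection = S − 2λn = (15, 3, 4) − (4/13)·(52, 52, 91) = (-1, -13, -24).

(-1, -13, -24)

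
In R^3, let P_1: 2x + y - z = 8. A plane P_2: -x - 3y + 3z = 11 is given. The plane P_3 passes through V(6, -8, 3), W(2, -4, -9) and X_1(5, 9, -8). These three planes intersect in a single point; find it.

VW = (-4, 4, -12), VX_1 = (-1, 17, -11); a normal to P_3 is VW × VX_1 = (160, -32, -64).
Using V: P_3 has equation 160x - 32y - 64z = 1024.
Solving the 3×3 linear system 2x + y - z = 8, -x - 3y + 3z = 11, 160x - 32y - 64z = 1024 (e.g. by elimination or Cramer's rule, determinant = 480) gives (7, -3, 3).

(7, -3, 3)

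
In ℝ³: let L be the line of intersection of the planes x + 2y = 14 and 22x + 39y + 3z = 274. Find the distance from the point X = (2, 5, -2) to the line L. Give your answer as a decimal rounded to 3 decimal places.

Direction of L: (1, 2, 0) × (22, 39, 3) = (6, -3, -5).
A point on L: solving the two plane equations with x = 4 gives (4, 5, -3).
Taking (4, 5, -3) on L with direction v = (6, -3, -5): w = X − (4, 5, -3) = (-2, 0, 1), and w × v = (3, -4, 6).
Distance = |w × v| / |v| = √61 / √70 ≈ 0.934.

0.934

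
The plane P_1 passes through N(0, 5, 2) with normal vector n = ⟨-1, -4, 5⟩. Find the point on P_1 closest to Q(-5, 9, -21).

(-8, -3, -6)

P_1: n·r = n·N gives -x - 4y + 5z = -10.
Foot = Q − λn with λ = (n·Q − d)/|n|² = (-136 − (-10))/42 = -3.
Foot = (-5, 9, -21) − (-3)·(-1, -4, 5) = (-8, -3, -6).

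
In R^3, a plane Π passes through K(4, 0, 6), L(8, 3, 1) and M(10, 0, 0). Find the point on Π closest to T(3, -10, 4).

(6, -9, 7)

KL = (4, 3, -5), KM = (6, 0, -6); a normal to Π is KL × KM = (-18, -6, -18).
Using K: Π has equation -18x - 6y - 18z = -180.
Foot = T − λn with λ = (n·T − d)/|n|² = (-66 − (-180))/684 = 1/6.
Foot = (3, -10, 4) − (1/6)·(-18, -6, -18) = (6, -9, 7).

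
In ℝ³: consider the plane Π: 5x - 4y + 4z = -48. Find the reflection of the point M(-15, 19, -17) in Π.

(15, -5, 7)

λ = (n·M − d)/|n|² = (-219 − (-48))/57 = -3.
Reflection = M − 2λn = (-15, 19, -17) − (-6)·(5, -4, 4) = (15, -5, 7).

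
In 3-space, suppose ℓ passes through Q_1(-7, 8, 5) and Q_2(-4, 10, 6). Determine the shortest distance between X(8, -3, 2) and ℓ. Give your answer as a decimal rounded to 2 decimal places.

18.07

A direction vector for ℓ is Q_2 − Q_1 = (3, 2, 1).
Taking (-7, 8, 5) on ℓ with direction v = (3, 2, 1): w = X − (-7, 8, 5) = (15, -11, -3), and w × v = (-5, -24, 63).
Distance = |w × v| / |v| = √4570 / √14 ≈ 18.07.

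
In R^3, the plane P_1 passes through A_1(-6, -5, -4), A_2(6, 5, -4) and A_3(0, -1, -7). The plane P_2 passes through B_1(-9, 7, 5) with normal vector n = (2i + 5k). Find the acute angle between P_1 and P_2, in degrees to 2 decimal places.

A_1A_2 = (12, 10, 0), A_1A_3 = (6, 4, -3); a normal to P_1 is A_1A_2 × A_1A_3 = (-30, 36, -12).
Using A_1: P_1 has equation -30x + 36y - 12z = 48.
P_2: n·r = n·B_1 gives 2x + 5z = 7.
cos θ = |n₁·n₂| / (|n₁||n₂|) = |-120| / (√2340 · √29).
θ = arccos(0.46065) ≈ 62.57°.

62.57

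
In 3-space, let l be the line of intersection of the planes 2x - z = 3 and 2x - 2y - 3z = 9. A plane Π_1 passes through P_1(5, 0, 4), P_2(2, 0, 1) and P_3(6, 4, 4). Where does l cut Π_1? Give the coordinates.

(4, -8, 5)

Direction of l: (2, 0, -1) × (2, -2, -3) = (-2, 4, -4).
A point on l: solving the two plane equations with x = 6 gives (6, -12, 9).
P_1P_2 = (-3, 0, -3), P_1P_3 = (1, 4, 0); a normal to Π_1 is P_1P_2 × P_1P_3 = (12, -3, -12).
Using P_1: Π_1 has equation 12x - 3y - 12z = 12.
Substitute r = (6, -12, 9) + t(-2, 4, -4) into the plane: 0 + 12t = 12, so t = 1.
Intersection: (6, -12, 9) + 1·(-2, 4, -4) = (4, -8, 5).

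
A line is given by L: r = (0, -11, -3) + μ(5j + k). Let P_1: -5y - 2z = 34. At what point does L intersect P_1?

Substitute r = (0, -11, -3) + t(0, 5, 1) into the plane: 61 + (-27)t = 34, so t = 1.
Intersection: (0, -11, -3) + 1·(0, 5, 1) = (0, -6, -2).

(0, -6, -2)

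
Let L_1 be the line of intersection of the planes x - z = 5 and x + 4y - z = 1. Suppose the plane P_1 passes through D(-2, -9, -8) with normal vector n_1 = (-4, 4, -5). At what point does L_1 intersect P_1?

Direction of L_1: (1, 0, -1) × (1, 4, -1) = (4, 0, 4).
A point on L_1: solving the two plane equations with x = -11 gives (-11, -1, -16).
P_1: n_1·r = n_1·D gives -4x + 4y - 5z = 12.
Substitute r = (-11, -1, -16) + t(4, 0, 4) into the plane: 120 + (-36)t = 12, so t = 3.
Intersection: (-11, -1, -16) + 3·(4, 0, 4) = (1, -1, -4).

(1, -1, -4)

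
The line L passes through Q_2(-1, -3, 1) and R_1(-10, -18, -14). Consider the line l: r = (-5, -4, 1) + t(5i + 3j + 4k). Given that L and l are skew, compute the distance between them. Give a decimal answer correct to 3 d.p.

A direction vector for L is R_1 − Q_2 = (-9, -15, -15).
Common perpendicular direction n = (-9, -15, -15) × (5, 3, 4) = (-15, -39, 48).
With w = (-5, -4, 1) − (-1, -3, 1) = (-4, -1, 0), w · n = 99.
Distance = |w · n| / |n| = |99| / √4050 ≈ 1.556.

1.556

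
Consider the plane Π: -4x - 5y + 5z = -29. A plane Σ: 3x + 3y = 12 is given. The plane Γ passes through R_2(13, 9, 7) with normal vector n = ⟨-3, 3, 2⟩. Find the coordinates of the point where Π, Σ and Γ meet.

Γ: n·r = n·R_2 gives -3x + 3y + 2z = 2.
Solving the 3×3 linear system -4x - 5y + 5z = -29, 3x + 3y = 12, -3x + 3y + 2z = 2 (e.g. by elimination or Cramer's rule, determinant = 96) gives (1, 3, -2).

(1, 3, -2)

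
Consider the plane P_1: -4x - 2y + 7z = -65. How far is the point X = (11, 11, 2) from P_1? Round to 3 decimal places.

n·X − d = (-4)·(11) + (-2)·(11) + (7)·(2) − (-65) = 13; |n| = √69.
Distance = |13| / √69 = 13/√69 ≈ 1.565.

1.565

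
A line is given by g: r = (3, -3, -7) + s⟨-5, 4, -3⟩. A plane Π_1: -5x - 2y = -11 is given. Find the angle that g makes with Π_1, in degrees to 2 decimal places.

sin θ = |n·v| / (|n||v|) = |17| / (√29 · √50) = 0.44644.
θ ≈ 26.52°.

26.52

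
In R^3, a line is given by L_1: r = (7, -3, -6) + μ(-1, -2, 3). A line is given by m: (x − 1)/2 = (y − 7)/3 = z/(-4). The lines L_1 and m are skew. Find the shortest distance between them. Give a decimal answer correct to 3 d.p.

m has direction (2, 3, -4) through (1, 7, 0).
Common perpendicular direction n = (-1, -2, 3) × (2, 3, -4) = (-1, 2, 1).
With w = (1, 7, 0) − (7, -3, -6) = (-6, 10, 6), w · n = 32.
Distance = |w · n| / |n| = |32| / √6 ≈ 13.064.

13.064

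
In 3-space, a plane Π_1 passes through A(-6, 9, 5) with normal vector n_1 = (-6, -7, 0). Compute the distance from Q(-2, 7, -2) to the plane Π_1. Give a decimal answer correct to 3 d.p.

1.085

Π_1: n_1·r = n_1·A gives -6x - 7y = -27.
n·Q − d = (-6)·(-2) + (-7)·(7) + (0)·(-2) − (-27) = -10; |n| = √85.
Distance = |-10| / √85 = 10/√85 ≈ 1.085.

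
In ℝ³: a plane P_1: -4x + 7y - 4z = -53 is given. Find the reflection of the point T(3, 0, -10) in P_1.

(11, -14, -2)

λ = (n·T − d)/|n|² = (28 − (-53))/81 = 1.
Reflection = T − 2λn = (3, 0, -10) − 2·(-4, 7, -4) = (11, -14, -2).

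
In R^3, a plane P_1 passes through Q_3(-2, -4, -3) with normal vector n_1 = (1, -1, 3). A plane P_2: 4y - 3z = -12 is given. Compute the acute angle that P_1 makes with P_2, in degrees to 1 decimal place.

P_1: n_1·r = n_1·Q_3 gives x - y + 3z = -7.
cos θ = |n₁·n₂| / (|n₁||n₂|) = |-13| / (√11 · √25).
θ = arccos(0.78393) ≈ 38.4°.

38.4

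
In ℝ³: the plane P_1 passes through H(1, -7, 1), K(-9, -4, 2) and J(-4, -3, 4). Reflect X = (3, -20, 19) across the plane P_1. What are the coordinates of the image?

(9, 10, -11)

HK = (-10, 3, 1), HJ = (-5, 4, 3); a normal to P_1 is HK × HJ = (5, 25, -25).
Using H: P_1 has equation 5x + 25y - 25z = -195.
λ = (n·X − d)/|n|² = (-960 − (-195))/1275 = -3/5.
Reflection = X − 2λn = (3, -20, 19) − (-6/5)·(5, 25, -25) = (9, 10, -11).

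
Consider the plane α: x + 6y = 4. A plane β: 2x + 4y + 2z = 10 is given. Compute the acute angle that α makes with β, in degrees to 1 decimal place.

29.2

cos θ = |n₁·n₂| / (|n₁||n₂|) = |26| / (√37 · √24).
θ = arccos(0.87250) ≈ 29.2°.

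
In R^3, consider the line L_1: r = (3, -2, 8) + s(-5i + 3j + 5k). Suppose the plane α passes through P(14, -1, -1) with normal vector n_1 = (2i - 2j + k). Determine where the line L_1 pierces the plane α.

α: n_1·r = n_1·P gives 2x - 2y + z = 29.
Substitute r = (3, -2, 8) + t(-5, 3, 5) into the plane: 18 + (-11)t = 29, so t = -1.
Intersection: (3, -2, 8) + (-1)·(-5, 3, 5) = (8, -5, 3).

(8, -5, 3)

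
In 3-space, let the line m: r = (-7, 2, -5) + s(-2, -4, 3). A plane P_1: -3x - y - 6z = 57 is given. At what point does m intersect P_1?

(-5, 6, -8)

Substitute r = (-7, 2, -5) + t(-2, -4, 3) into the plane: 49 + (-8)t = 57, so t = -1.
Intersection: (-7, 2, -5) + (-1)·(-2, -4, 3) = (-5, 6, -8).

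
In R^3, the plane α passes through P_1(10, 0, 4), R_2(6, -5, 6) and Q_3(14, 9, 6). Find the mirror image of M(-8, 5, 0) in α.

(20, -11, 16)

P_1R_2 = (-4, -5, 2), P_1Q_3 = (4, 9, 2); a normal to α is P_1R_2 × P_1Q_3 = (-28, 16, -16).
Using P_1: α has equation -28x + 16y - 16z = -344.
λ = (n·M − d)/|n|² = (304 − (-344))/1296 = 1/2.
Reflection = M − 2λn = (-8, 5, 0) − 1·(-28, 16, -16) = (20, -11, 16).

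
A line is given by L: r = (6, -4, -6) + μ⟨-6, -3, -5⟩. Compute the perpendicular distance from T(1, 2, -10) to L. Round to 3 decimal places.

Taking (6, -4, -6) on L with direction v = (-6, -3, -5): w = T − (6, -4, -6) = (-5, 6, -4), and w × v = (-42, -1, 51).
Distance = |w × v| / |v| = √4366 / √70 ≈ 7.898.

7.898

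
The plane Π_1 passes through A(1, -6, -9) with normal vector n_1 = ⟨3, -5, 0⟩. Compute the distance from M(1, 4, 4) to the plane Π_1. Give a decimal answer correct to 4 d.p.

Π_1: n_1·r = n_1·A gives 3x - 5y = 33.
n·M − d = (3)·(1) + (-5)·(4) + (0)·(4) − 33 = -50; |n| = √34.
Distance = |-50| / √34 = 50/√34 ≈ 8.5749.

8.5749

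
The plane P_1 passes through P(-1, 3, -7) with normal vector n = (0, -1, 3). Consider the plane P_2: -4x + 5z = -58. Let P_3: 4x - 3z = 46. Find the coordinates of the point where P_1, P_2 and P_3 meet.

(7, 6, -6)

P_1: n·r = n·P gives -y + 3z = -24.
Solving the 3×3 linear system -y + 3z = -24, -4x + 5z = -58, 4x - 3z = 46 (e.g. by elimination or Cramer's rule, determinant = -8) gives (7, 6, -6).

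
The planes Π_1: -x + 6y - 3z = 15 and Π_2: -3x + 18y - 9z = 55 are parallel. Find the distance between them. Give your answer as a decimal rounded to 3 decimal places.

0.491

Rescale Π_2 by 1/3: -x + 6y - 3z = 55/3. Then distance = |15 − (55/3)| / √46 ≈ 0.491.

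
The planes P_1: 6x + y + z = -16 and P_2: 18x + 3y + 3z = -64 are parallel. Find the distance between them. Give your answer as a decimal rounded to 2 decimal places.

0.87

Rescale P_2 by 1/3: 6x + y + z = -64/3. Then distance = |-16 − (-64/3)| / √38 ≈ 0.87.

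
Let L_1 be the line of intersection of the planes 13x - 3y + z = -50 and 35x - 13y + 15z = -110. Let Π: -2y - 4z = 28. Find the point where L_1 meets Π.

Direction of L_1: (13, -3, 1) × (35, -13, 15) = (-32, -160, -64).
A point on L_1: solving the two plane equations with x = -8 gives (-8, -20, -6).
Substitute r = (-8, -20, -6) + t(-32, -160, -64) into the plane: 64 + 576t = 28, so t = -1/16.
Intersection: (-8, -20, -6) + (-1/16)·(-32, -160, -64) = (-6, -10, -2).

(-6, -10, -2)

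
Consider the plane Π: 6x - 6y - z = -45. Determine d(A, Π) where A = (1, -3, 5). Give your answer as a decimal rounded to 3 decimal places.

n·A − d = (6)·(1) + (-6)·(-3) + (-1)·(5) − (-45) = 64; |n| = √73.
Distance = |64| / √73 = 64/√73 ≈ 7.491.

7.491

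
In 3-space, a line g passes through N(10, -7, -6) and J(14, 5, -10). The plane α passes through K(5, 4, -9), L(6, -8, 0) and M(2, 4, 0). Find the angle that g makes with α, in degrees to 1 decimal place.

27.0

A direction vector for g is J − N = (4, 12, -4).
KL = (1, -12, 9), KM = (-3, 0, 9); a normal to α is KL × KM = (-108, -36, -36).
Using K: α has equation -108x - 36y - 36z = -360.
sin θ = |n·v| / (|n||v|) = |-720| / (√14256 · √176) = 0.45455.
θ ≈ 27.0°.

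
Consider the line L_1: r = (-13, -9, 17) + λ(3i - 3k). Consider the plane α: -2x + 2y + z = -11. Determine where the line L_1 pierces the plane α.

(-1, -9, 5)

Substitute r = (-13, -9, 17) + t(3, 0, -3) into the plane: 25 + (-9)t = -11, so t = 4.
Intersection: (-13, -9, 17) + 4·(3, 0, -3) = (-1, -9, 5).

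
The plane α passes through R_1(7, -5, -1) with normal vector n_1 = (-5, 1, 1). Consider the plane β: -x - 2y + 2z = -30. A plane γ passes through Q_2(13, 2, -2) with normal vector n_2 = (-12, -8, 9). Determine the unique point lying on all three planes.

(8, 5, -6)

α: n_1·r = n_1·R_1 gives -5x + y + z = -41.
γ: n_2·r = n_2·Q_2 gives -12x - 8y + 9z = -190.
Solving the 3×3 linear system -5x + y + z = -41, -x - 2y + 2z = -30, -12x - 8y + 9z = -190 (e.g. by elimination or Cramer's rule, determinant = -21) gives (8, 5, -6).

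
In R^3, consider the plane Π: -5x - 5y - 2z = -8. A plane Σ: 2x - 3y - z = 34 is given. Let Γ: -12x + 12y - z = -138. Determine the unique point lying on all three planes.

(8, -4, -6)

Solving the 3×3 linear system -5x - 5y - 2z = -8, 2x - 3y - z = 34, -12x + 12y - z = -138 (e.g. by elimination or Cramer's rule, determinant = -121) gives (8, -4, -6).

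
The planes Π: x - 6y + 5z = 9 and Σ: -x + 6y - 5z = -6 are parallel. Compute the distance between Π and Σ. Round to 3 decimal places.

0.381

Rescale Σ by 1/(-1): x - 6y + 5z = 6. Then distance = |9 − 6| / √62 ≈ 0.381.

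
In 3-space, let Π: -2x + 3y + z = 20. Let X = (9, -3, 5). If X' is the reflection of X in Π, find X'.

λ = (n·X − d)/|n|² = (-22 − 20)/14 = -3.
Reflection = X − 2λn = (9, -3, 5) − (-6)·(-2, 3, 1) = (-3, 15, 11).

(-3, 15, 11)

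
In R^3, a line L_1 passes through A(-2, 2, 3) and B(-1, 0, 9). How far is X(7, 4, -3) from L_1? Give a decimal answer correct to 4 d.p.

A direction vector for L_1 is B − A = (1, -2, 6).
Taking (-2, 2, 3) on L_1 with direction v = (1, -2, 6): w = X − (-2, 2, 3) = (9, 2, -6), and w × v = (0, -60, -20).
Distance = |w × v| / |v| = √4000 / √41 ≈ 9.8773.

9.8773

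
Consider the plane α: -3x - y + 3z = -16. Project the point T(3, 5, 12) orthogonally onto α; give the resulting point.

(9, 7, 6)

Foot = T − λn with λ = (n·T − d)/|n|² = (22 − (-16))/19 = 2.
Foot = (3, 5, 12) − 2·(-3, -1, 3) = (9, 7, 6).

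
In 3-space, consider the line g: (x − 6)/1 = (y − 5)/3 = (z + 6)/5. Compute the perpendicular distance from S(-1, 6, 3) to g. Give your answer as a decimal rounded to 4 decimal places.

g has direction (1, 3, 5) through (6, 5, -6).
Taking (6, 5, -6) on g with direction v = (1, 3, 5): w = S − (6, 5, -6) = (-7, 1, 9), and w × v = (-22, 44, -22).
Distance = |w × v| / |v| = √2904 / √35 ≈ 9.1089.

9.1089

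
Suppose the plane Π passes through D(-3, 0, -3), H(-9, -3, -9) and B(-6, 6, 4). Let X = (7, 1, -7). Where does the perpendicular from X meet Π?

(6, -3, -4)

DH = (-6, -3, -6), DB = (-3, 6, 7); a normal to Π is DH × DB = (15, 60, -45).
Using D: Π has equation 15x + 60y - 45z = 90.
Foot = X − λn with λ = (n·X − d)/|n|² = (480 − 90)/5850 = 1/15.
Foot = (7, 1, -7) − (1/15)·(15, 60, -45) = (6, -3, -4).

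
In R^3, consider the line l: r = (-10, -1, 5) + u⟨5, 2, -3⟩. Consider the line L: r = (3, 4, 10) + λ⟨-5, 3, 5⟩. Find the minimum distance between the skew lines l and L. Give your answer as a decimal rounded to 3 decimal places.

9.771

Common perpendicular direction n = (5, 2, -3) × (-5, 3, 5) = (19, -10, 25).
With w = (3, 4, 10) − (-10, -1, 5) = (13, 5, 5), w · n = 322.
Distance = |w · n| / |n| = |322| / √1086 ≈ 9.771.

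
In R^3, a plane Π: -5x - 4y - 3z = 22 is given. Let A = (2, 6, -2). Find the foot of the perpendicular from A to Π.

Foot = A − λn with λ = (n·A − d)/|n|² = (-28 − 22)/50 = -1.
Foot = (2, 6, -2) − (-1)·(-5, -4, -3) = (-3, 2, -5).

(-3, 2, -5)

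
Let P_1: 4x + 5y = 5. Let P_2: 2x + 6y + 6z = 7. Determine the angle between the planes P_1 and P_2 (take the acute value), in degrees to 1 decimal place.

47.1

cos θ = |n₁·n₂| / (|n₁||n₂|) = |38| / (√41 · √76).
θ = arccos(0.68075) ≈ 47.1°.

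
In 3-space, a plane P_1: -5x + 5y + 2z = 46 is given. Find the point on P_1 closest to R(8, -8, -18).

Foot = R − λn with λ = (n·R − d)/|n|² = (-116 − 46)/54 = -3.
Foot = (8, -8, -18) − (-3)·(-5, 5, 2) = (-7, 7, -12).

(-7, 7, -12)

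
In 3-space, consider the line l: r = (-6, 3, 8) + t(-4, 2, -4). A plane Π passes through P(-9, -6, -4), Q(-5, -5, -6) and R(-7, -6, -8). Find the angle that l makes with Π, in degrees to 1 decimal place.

PQ = (4, 1, -2), PR = (2, 0, -4); a normal to Π is PQ × PR = (-4, 12, -2).
Using P: Π has equation -4x + 12y - 2z = -28.
sin θ = |n·v| / (|n||v|) = |48| / (√164 · √36) = 0.62470.
θ ≈ 38.7°.

38.7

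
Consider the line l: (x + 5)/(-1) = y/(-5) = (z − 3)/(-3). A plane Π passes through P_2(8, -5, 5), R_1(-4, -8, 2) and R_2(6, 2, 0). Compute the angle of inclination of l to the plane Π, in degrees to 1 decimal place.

l has direction (-1, -5, -3) through (-5, 0, 3).
P_2R_1 = (-12, -3, -3), P_2R_2 = (-2, 7, -5); a normal to Π is P_2R_1 × P_2R_2 = (36, -54, -90).
Using P_2: Π has equation 36x - 54y - 90z = 108.
sin θ = |n·v| / (|n||v|) = |504| / (√12312 · √35) = 0.76777.
θ ≈ 50.2°.

50.2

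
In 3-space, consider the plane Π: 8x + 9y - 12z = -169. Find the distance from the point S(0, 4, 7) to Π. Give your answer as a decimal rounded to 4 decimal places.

7.1176

n·S − d = (8)·(0) + (9)·(4) + (-12)·(7) − (-169) = 121; |n| = √289.
Distance = |121| / √289 = 121/√289 ≈ 7.1176.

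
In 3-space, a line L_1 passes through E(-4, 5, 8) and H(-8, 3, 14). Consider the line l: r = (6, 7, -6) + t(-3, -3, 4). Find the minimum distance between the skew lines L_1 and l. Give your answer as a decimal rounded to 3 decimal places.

1.014

A direction vector for L_1 is H − E = (-4, -2, 6).
Common perpendicular direction n = (-4, -2, 6) × (-3, -3, 4) = (10, -2, 6).
With w = (6, 7, -6) − (-4, 5, 8) = (10, 2, -14), w · n = 12.
Distance = |w · n| / |n| = |12| / √140 ≈ 1.014.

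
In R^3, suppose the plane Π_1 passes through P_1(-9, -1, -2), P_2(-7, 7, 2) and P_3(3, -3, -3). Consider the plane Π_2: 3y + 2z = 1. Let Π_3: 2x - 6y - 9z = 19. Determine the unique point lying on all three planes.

(8, 1, -1)

P_1P_2 = (2, 8, 4), P_1P_3 = (12, -2, -1); a normal to Π_1 is P_1P_2 × P_1P_3 = (0, 50, -100).
Using P_1: Π_1 has equation 50y - 100z = 150.
Solving the 3×3 linear system 50y - 100z = 150, 3y + 2z = 1, 2x - 6y - 9z = 19 (e.g. by elimination or Cramer's rule, determinant = 800) gives (8, 1, -1).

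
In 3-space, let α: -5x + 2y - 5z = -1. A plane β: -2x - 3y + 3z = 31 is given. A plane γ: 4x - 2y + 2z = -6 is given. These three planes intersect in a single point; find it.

Solving the 3×3 linear system -5x + 2y - 5z = -1, -2x - 3y + 3z = 31, 4x - 2y + 2z = -6 (e.g. by elimination or Cramer's rule, determinant = -48) gives (-5, -3, 4).

(-5, -3, 4)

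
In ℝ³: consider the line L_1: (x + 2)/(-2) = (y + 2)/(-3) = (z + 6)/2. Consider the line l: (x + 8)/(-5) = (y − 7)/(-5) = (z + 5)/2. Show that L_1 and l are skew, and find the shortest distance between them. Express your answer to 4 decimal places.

9.4587

L_1 has direction (-2, -3, 2) through (-2, -2, -6).
l has direction (-5, -5, 2) through (-8, 7, -5).
Common perpendicular direction n = (-2, -3, 2) × (-5, -5, 2) = (4, -6, -5).
With w = (-8, 7, -5) − (-2, -2, -6) = (-6, 9, 1), w · n = -83.
Since n ≠ 0 the lines are not parallel, and w · n = -83 ≠ 0 so they do not intersect; hence they are skew.
Distance = |w · n| / |n| = |-83| / √77 ≈ 9.4587.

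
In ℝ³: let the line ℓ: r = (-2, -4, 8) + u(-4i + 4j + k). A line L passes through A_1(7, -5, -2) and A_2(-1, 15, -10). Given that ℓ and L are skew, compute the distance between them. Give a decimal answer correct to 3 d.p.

0.640

A direction vector for L is A_2 − A_1 = (-8, 20, -8).
Common perpendicular direction n = (-4, 4, 1) × (-8, 20, -8) = (-52, -40, -48).
With w = (7, -5, -2) − (-2, -4, 8) = (9, -1, -10), w · n = 52.
Distance = |w · n| / |n| = |52| / √6608 ≈ 0.640.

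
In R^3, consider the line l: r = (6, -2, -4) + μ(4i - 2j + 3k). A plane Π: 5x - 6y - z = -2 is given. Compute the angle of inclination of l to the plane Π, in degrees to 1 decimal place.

43.2

sin θ = |n·v| / (|n||v|) = |29| / (√62 · √29) = 0.68392.
θ ≈ 43.2°.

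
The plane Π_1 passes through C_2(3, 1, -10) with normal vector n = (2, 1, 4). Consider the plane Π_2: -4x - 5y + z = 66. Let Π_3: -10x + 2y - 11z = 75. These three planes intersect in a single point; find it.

(-6, -9, -3)

Π_1: n·r = n·C_2 gives 2x + y + 4z = -33.
Solving the 3×3 linear system 2x + y + 4z = -33, -4x - 5y + z = 66, -10x + 2y - 11z = 75 (e.g. by elimination or Cramer's rule, determinant = -180) gives (-6, -9, -3).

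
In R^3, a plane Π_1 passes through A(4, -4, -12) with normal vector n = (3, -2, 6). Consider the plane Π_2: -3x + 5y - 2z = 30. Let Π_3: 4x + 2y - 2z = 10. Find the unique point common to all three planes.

(-2, 2, -7)

Π_1: n·r = n·A gives 3x - 2y + 6z = -52.
Solving the 3×3 linear system 3x - 2y + 6z = -52, -3x + 5y - 2z = 30, 4x + 2y - 2z = 10 (e.g. by elimination or Cramer's rule, determinant = -146) gives (-2, 2, -7).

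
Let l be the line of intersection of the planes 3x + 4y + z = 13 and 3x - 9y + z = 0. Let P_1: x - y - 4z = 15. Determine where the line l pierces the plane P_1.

(4, 1, -3)

Direction of l: (3, 4, 1) × (3, -9, 1) = (13, 0, -39).
A point on l: solving the two plane equations with x = 7 gives (7, 1, -12).
Substitute r = (7, 1, -12) + t(13, 0, -39) into the plane: 54 + 169t = 15, so t = -3/13.
Intersection: (7, 1, -12) + (-3/13)·(13, 0, -39) = (4, 1, -3).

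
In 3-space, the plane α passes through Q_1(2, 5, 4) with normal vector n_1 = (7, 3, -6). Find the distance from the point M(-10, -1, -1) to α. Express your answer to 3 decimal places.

7.426

α: n_1·r = n_1·Q_1 gives 7x + 3y - 6z = 5.
n·M − d = (7)·(-10) + (3)·(-1) + (-6)·(-1) − 5 = -72; |n| = √94.
Distance = |-72| / √94 = 72/√94 ≈ 7.426.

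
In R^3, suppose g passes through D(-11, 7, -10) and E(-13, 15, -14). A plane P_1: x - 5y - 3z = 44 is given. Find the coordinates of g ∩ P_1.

A direction vector for g is E − D = (-2, 8, -4).
Substitute r = (-11, 7, -10) + t(-2, 8, -4) into the plane: -16 + (-30)t = 44, so t = -2.
Intersection: (-11, 7, -10) + (-2)·(-2, 8, -4) = (-7, -9, -2).

(-7, -9, -2)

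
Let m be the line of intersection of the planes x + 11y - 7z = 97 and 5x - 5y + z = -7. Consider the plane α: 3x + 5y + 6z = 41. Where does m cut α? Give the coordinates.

(6, 7, -2)

Direction of m: (1, 11, -7) × (5, -5, 1) = (-24, -36, -60).
A point on m: solving the two plane equations with x = 0 gives (0, -2, -17).
Substitute r = (0, -2, -17) + t(-24, -36, -60) into the plane: -112 + (-612)t = 41, so t = -1/4.
Intersection: (0, -2, -17) + (-1/4)·(-24, -36, -60) = (6, 7, -2).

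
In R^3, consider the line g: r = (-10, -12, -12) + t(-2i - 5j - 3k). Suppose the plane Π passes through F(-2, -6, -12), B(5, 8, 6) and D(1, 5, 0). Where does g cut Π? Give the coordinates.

(-2, 8, 0)

FB = (7, 14, 18), FD = (3, 11, 12); a normal to Π is FB × FD = (-30, -30, 35).
Using F: Π has equation -30x - 30y + 35z = -180.
Substitute r = (-10, -12, -12) + t(-2, -5, -3) into the plane: 240 + 105t = -180, so t = -4.
Intersection: (-10, -12, -12) + (-4)·(-2, -5, -3) = (-2, 8, 0).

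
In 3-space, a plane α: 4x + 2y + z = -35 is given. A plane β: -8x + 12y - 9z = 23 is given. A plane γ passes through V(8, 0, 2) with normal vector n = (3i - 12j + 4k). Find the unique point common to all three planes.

γ: n·r = n·V gives 3x - 12y + 4z = 32.
Solving the 3×3 linear system 4x + 2y + z = -35, -8x + 12y - 9z = 23, 3x - 12y + 4z = 32 (e.g. by elimination or Cramer's rule, determinant = -170) gives (-4, -6, -7).

(-4, -6, -7)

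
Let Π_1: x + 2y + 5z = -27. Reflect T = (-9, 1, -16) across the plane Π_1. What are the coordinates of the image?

(-5, 9, 4)

λ = (n·T − d)/|n|² = (-87 − (-27))/30 = -2.
Reflection = T − 2λn = (-9, 1, -16) − (-4)·(1, 2, 5) = (-5, 9, 4).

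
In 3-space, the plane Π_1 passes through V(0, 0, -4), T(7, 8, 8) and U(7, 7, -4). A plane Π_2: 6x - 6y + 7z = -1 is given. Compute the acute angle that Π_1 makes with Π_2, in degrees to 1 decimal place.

36.1

VT = (7, 8, 12), VU = (7, 7, 0); a normal to Π_1 is VT × VU = (-84, 84, -7).
Using V: Π_1 has equation -84x + 84y - 7z = 28.
cos θ = |n₁·n₂| / (|n₁||n₂|) = |-1057| / (√14161 · √121).
θ = arccos(0.80749) ≈ 36.1°.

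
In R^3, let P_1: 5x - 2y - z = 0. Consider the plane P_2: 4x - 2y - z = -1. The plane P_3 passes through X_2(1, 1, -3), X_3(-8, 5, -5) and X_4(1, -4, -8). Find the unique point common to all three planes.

(1, 3, -1)

X_2X_3 = (-9, 4, -2), X_2X_4 = (0, -5, -5); a normal to P_3 is X_2X_3 × X_2X_4 = (-30, -45, 45).
Using X_2: P_3 has equation -30x - 45y + 45z = -210.
Solving the 3×3 linear system 5x - 2y - z = 0, 4x - 2y - z = -1, -30x - 45y + 45z = -210 (e.g. by elimination or Cramer's rule, determinant = -135) gives (1, 3, -1).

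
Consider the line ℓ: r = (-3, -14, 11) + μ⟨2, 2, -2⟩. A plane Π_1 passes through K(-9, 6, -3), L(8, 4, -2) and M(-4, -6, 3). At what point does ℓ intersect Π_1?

(5, -6, 3)

KL = (17, -2, 1), KM = (5, -12, 6); a normal to Π_1 is KL × KM = (0, -97, -194).
Using K: Π_1 has equation -97y - 194z = 0.
Substitute r = (-3, -14, 11) + t(2, 2, -2) into the plane: -776 + 194t = 0, so t = 4.
Intersection: (-3, -14, 11) + 4·(2, 2, -2) = (5, -6, 3).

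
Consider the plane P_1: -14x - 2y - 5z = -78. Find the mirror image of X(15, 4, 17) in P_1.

(-13, 0, 7)

λ = (n·X − d)/|n|² = (-303 − (-78))/225 = -1.
Reflection = X − 2λn = (15, 4, 17) − (-2)·(-14, -2, -5) = (-13, 0, 7).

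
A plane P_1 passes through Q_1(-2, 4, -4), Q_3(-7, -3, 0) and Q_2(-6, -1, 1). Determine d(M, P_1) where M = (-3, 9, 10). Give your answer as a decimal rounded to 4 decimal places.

Q_1Q_3 = (-5, -7, 4), Q_1Q_2 = (-4, -5, 5); a normal to P_1 is Q_1Q_3 × Q_1Q_2 = (-15, 9, -3).
Using Q_1: P_1 has equation -15x + 9y - 3z = 78.
n·M − d = (-15)·(-3) + (9)·(9) + (-3)·(10) − 78 = 18; |n| = √315.
Distance = |18| / √315 = 18/√315 ≈ 1.0142.

1.0142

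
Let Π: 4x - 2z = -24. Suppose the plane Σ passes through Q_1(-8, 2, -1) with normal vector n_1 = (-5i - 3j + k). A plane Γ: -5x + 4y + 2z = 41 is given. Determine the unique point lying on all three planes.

Σ: n_1·r = n_1·Q_1 gives -5x - 3y + z = 33.
Solving the 3×3 linear system 4x - 2z = -24, -5x - 3y + z = 33, -5x + 4y + 2z = 41 (e.g. by elimination or Cramer's rule, determinant = 30) gives (-9, 2, -6).

(-9, 2, -6)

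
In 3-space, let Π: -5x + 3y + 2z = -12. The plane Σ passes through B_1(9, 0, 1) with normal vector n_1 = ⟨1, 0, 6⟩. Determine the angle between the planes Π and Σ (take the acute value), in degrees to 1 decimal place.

79.2

Σ: n_1·r = n_1·B_1 gives x + 6z = 15.
cos θ = |n₁·n₂| / (|n₁||n₂|) = |7| / (√38 · √37).
θ = arccos(0.18668) ≈ 79.2°.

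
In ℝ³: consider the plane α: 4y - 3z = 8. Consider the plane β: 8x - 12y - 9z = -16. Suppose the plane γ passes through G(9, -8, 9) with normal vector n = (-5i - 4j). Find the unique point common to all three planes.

(1, 2, 0)

γ: n·r = n·G gives -5x - 4y = -13.
Solving the 3×3 linear system 4y - 3z = 8, 8x - 12y - 9z = -16, -5x - 4y = -13 (e.g. by elimination or Cramer's rule, determinant = 456) gives (1, 2, 0).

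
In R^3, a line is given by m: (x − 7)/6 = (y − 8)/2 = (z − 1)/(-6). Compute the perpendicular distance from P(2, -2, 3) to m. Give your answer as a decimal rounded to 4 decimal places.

8.8556

m has direction (6, 2, -6) through (7, 8, 1).
Taking (7, 8, 1) on m with direction v = (6, 2, -6): w = P − (7, 8, 1) = (-5, -10, 2), and w × v = (56, -18, 50).
Distance = |w × v| / |v| = √5960 / √76 ≈ 8.8556.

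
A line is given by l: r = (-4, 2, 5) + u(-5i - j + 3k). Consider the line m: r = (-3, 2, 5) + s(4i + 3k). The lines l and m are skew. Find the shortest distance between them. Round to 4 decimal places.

0.1093

Common perpendicular direction n = (-5, -1, 3) × (4, 0, 3) = (-3, 27, 4).
With w = (-3, 2, 5) − (-4, 2, 5) = (1, 0, 0), w · n = -3.
Distance = |w · n| / |n| = |-3| / √754 ≈ 0.1093.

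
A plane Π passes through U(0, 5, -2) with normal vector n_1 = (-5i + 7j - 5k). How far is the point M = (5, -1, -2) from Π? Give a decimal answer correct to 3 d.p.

6.734

Π: n_1·r = n_1·U gives -5x + 7y - 5z = 45.
n·M − d = (-5)·(5) + (7)·(-1) + (-5)·(-2) − 45 = -67; |n| = √99.
Distance = |-67| / √99 = 67/√99 ≈ 6.734.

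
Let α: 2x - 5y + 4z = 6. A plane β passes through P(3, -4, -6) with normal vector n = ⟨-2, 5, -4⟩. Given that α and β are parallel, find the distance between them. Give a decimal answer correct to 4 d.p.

β: n·r = n·P gives -2x + 5y - 4z = -2.
Rescale β by 1/(-1): 2x - 5y + 4z = 2. Then distance = |6 − 2| / √45 ≈ 0.5963.

0.5963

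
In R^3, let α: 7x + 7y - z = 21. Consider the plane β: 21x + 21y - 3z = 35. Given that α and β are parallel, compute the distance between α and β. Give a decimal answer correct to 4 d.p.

Rescale β by 1/3: 7x + 7y - z = 35/3. Then distance = |21 − (35/3)| / √99 ≈ 0.9380.

0.9380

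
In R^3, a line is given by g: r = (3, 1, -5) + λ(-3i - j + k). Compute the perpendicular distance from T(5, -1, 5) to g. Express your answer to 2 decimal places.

10.23

Taking (3, 1, -5) on g with direction v = (-3, -1, 1): w = T − (3, 1, -5) = (2, -2, 10), and w × v = (8, -32, -8).
Distance = |w × v| / |v| = √1152 / √11 ≈ 10.23.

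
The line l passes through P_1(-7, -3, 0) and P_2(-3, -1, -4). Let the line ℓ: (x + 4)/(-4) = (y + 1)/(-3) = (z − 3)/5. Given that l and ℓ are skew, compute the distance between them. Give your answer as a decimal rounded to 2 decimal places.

4.33

A direction vector for l is P_2 − P_1 = (4, 2, -4).
ℓ has direction (-4, -3, 5) through (-4, -1, 3).
Common perpendicular direction n = (4, 2, -4) × (-4, -3, 5) = (-2, -4, -4).
With w = (-4, -1, 3) − (-7, -3, 0) = (3, 2, 3), w · n = -26.
Distance = |w · n| / |n| = |-26| / √36 ≈ 4.33.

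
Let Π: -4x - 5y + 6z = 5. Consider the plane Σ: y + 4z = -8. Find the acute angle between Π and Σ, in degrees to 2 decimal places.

cos θ = |n₁·n₂| / (|n₁||n₂|) = |19| / (√77 · √17).
θ = arccos(0.52515) ≈ 58.32°.

58.32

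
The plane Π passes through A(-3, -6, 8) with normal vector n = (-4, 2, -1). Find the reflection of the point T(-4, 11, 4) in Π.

(12, 3, 8)

Π: n·r = n·A gives -4x + 2y - z = -8.
λ = (n·T − d)/|n|² = (34 − (-8))/21 = 2.
Reflection = T − 2λn = (-4, 11, 4) − 4·(-4, 2, -1) = (12, 3, 8).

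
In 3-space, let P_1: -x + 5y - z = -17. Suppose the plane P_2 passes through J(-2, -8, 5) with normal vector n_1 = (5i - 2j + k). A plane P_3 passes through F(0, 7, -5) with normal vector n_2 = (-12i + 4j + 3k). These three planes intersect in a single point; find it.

P_2: n_1·r = n_1·J gives 5x - 2y + z = 11.
P_3: n_2·r = n_2·F gives -12x + 4y + 3z = 13.
Solving the 3×3 linear system -x + 5y - z = -17, 5x - 2y + z = 11, -12x + 4y + 3z = 13 (e.g. by elimination or Cramer's rule, determinant = -121) gives (0, -2, 7).

(0, -2, 7)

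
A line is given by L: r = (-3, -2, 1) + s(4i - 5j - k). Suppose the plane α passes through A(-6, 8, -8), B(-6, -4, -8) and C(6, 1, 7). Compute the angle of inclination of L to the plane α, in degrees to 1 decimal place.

AB = (0, -12, 0), AC = (12, -7, 15); a normal to α is AB × AC = (-180, 0, 144).
Using A: α has equation -180x + 144z = -72.
sin θ = |n·v| / (|n||v|) = |-864| / (√53136 · √42) = 0.57836.
θ ≈ 35.3°.

35.3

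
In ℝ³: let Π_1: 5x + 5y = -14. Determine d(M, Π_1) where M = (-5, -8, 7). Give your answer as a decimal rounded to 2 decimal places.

7.21

n·M − d = (5)·(-5) + (5)·(-8) + (0)·(7) − (-14) = -51; |n| = √50.
Distance = |-51| / √50 = 51/√50 ≈ 7.21.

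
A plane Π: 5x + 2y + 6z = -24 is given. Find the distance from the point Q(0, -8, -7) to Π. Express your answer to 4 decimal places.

4.2172

n·Q − d = (5)·(0) + (2)·(-8) + (6)·(-7) − (-24) = -34; |n| = √65.
Distance = |-34| / √65 = 34/√65 ≈ 4.2172.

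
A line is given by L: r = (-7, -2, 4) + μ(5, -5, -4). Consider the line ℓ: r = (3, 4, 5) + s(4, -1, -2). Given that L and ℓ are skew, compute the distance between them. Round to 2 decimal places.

Common perpendicular direction n = (5, -5, -4) × (4, -1, -2) = (6, -6, 15).
With w = (3, 4, 5) − (-7, -2, 4) = (10, 6, 1), w · n = 39.
Distance = |w · n| / |n| = |39| / √297 ≈ 2.26.

2.26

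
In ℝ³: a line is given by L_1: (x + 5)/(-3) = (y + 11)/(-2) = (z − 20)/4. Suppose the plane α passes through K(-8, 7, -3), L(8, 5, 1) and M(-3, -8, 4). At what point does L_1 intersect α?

(7, -3, 4)

L_1 has direction (-3, -2, 4) through (-5, -11, 20).
KL = (16, -2, 4), KM = (5, -15, 7); a normal to α is KL × KM = (46, -92, -230).
Using K: α has equation 46x - 92y - 230z = -322.
Substitute r = (-5, -11, 20) + t(-3, -2, 4) into the plane: -3818 + (-874)t = -322, so t = -4.
Intersection: (-5, -11, 20) + (-4)·(-3, -2, 4) = (7, -3, 4).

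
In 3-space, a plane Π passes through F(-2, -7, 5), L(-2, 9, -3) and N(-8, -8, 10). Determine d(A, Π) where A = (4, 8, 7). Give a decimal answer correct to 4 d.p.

10.3989

FL = (0, 16, -8), FN = (-6, -1, 5); a normal to Π is FL × FN = (72, 48, 96).
Using F: Π has equation 72x + 48y + 96z = 0.
n·A − d = (72)·(4) + (48)·(8) + (96)·(7) − 0 = 1344; |n| = √16704.
Distance = |1344| / √16704 = 1344/√16704 ≈ 10.3989.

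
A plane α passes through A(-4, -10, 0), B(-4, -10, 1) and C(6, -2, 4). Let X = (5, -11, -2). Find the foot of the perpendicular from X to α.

AB = (0, 0, 1), AC = (10, 8, 4); a normal to α is AB × AC = (-8, 10, 0).
Using A: α has equation -8x + 10y = -68.
Foot = X − λn with λ = (n·X − d)/|n|² = (-150 − (-68))/164 = -1/2.
Foot = (5, -11, -2) − (-1/2)·(-8, 10, 0) = (1, -6, -2).

(1, -6, -2)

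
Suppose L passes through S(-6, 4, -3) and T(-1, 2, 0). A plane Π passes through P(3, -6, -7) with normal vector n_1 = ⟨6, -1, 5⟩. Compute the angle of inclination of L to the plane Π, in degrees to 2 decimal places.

75.54

A direction vector for L is T − S = (5, -2, 3).
Π: n_1·r = n_1·P gives 6x - y + 5z = -11.
sin θ = |n·v| / (|n||v|) = |47| / (√62 · √38) = 0.96830.
θ ≈ 75.54°.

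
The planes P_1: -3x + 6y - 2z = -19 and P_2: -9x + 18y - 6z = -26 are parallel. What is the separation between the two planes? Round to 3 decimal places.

1.476

Rescale P_2 by 1/3: -3x + 6y - 2z = -26/3. Then distance = |-19 − (-26/3)| / √49 ≈ 1.476.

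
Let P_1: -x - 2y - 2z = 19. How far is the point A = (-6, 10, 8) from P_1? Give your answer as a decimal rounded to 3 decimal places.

n·A − d = (-1)·(-6) + (-2)·(10) + (-2)·(8) − 19 = -49; |n| = √9.
Distance = |-49| / √9 = 49/√9 ≈ 16.333.

16.333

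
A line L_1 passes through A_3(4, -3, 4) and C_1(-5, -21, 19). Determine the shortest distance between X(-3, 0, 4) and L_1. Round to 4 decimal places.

7.6073

A direction vector for L_1 is C_1 − A_3 = (-9, -18, 15).
Taking (4, -3, 4) on L_1 with direction v = (-9, -18, 15): w = X − (4, -3, 4) = (-7, 3, 0), and w × v = (45, 105, 153).
Distance = |w × v| / |v| = √36459 / √630 ≈ 7.6073.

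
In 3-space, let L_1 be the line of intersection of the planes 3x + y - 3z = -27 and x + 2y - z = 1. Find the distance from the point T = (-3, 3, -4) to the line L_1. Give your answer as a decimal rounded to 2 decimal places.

9.00

Direction of L_1: (3, 1, -3) × (1, 2, -1) = (5, 0, 5).
A point on L_1: solving the two plane equations with x = -5 gives (-5, 6, 6).
Taking (-5, 6, 6) on L_1 with direction v = (5, 0, 5): w = T − (-5, 6, 6) = (2, -3, -10), and w × v = (-15, -60, 15).
Distance = |w × v| / |v| = √4050 / √50 ≈ 9.00.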